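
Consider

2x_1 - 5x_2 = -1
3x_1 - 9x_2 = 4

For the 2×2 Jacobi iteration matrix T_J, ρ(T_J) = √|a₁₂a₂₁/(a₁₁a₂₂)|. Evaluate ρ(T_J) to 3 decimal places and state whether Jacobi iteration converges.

a₁₂a₂₁/(a₁₁a₂₂) = (-5)·(3) / ((2)·(-9)) = 0.833333
ρ = √|0.833333| = √0.833333 = 0.913
ρ < 1, so Jacobi converges

0.913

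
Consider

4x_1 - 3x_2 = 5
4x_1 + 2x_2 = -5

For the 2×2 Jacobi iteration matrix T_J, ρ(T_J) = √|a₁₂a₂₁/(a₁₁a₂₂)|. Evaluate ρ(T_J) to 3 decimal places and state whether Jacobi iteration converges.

1.225

a₁₂a₂₁/(a₁₁a₂₂) = (-3)·(4) / ((4)·(2)) = -1.500000
ρ = √|-1.500000| = √1.500000 = 1.225
ρ > 1, so Jacobi diverges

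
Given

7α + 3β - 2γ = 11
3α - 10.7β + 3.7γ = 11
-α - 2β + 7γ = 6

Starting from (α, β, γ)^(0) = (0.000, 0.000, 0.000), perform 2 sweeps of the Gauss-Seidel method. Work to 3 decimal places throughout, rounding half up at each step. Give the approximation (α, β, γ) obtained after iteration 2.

Iteration 1:
  α = (11 - (3)·0.000 - (-2)·0.000) / (7) = 1.571
  β = (11 - (3)·1.571 - (3.7)·0.000) / (-10.7) = -0.588
  γ = (6 - (-1)·1.571 - (-2)·-0.588) / (7) = 0.914
Iteration 2:
  α = (11 - (3)·-0.588 - (-2)·0.914) / (7) = 2.085
  β = (11 - (3)·2.085 - (3.7)·0.914) / (-10.7) = -0.127
  γ = (6 - (-1)·2.085 - (-2)·-0.127) / (7) = 1.119

(2.085, -0.127, 1.119)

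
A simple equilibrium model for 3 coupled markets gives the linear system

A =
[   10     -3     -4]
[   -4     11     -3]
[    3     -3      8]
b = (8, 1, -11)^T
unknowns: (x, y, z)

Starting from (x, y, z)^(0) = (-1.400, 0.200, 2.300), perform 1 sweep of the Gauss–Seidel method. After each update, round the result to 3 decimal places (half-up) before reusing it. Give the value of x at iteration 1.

1.780

Iteration 1:
  x = (8 - (-3)·0.200 - (-4)·2.300) / (10) = 1.780
  y = (1 - (-4)·1.780 - (-3)·2.300) / (11) = 1.365
  z = (-11 - (3)·1.780 - (-3)·1.365) / (8) = -1.531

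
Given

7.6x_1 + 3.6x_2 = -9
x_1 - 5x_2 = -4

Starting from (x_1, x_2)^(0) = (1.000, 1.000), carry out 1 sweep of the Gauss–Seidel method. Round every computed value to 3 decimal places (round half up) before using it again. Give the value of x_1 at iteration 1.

Iteration 1:
  x_1 = (-9 - (3.6)·1.000) / (7.6) = -1.658
  x_2 = (-4 - (1)·-1.658) / (-5) = 0.468

-1.658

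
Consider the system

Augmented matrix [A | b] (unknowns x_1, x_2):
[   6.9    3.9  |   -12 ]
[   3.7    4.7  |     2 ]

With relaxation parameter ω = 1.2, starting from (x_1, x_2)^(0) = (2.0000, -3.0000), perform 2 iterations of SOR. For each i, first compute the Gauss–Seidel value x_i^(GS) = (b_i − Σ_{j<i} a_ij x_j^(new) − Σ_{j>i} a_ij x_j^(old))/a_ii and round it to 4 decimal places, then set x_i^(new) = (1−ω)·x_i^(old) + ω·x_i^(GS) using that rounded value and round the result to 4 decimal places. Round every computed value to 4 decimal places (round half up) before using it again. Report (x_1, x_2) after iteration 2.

(-3.0395, 3.0744)

Iteration 1:
  x_1: GS value = (-12 - (3.9)·-3.0000) / (6.9) = -0.0435;  x_1 ← (1−ω)·2.0000 + ω·-0.0435 = -0.4522
  x_2: GS value = (2 - (3.7)·-0.4522) / (4.7) = 0.7815;  x_2 ← (1−ω)·-3.0000 + ω·0.7815 = 1.5378
Iteration 2:
  x_1: GS value = (-12 - (3.9)·1.5378) / (6.9) = -2.6083;  x_1 ← (1−ω)·-0.4522 + ω·-2.6083 = -3.0395
  x_2: GS value = (2 - (3.7)·-3.0395) / (4.7) = 2.8183;  x_2 ← (1−ω)·1.5378 + ω·2.8183 = 3.0744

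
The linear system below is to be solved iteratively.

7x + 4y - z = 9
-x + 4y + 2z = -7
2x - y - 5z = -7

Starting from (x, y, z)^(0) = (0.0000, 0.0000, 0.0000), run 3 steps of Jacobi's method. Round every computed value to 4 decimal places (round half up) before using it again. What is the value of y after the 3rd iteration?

Iteration 1:
  x = (9 - (4)·0.0000 - (-1)·0.0000) / (7) = 1.2857
  y = (-7 - (-1)·0.0000 - (2)·0.0000) / (4) = -1.7500
  z = (-7 - (2)·0.0000 - (-1)·0.0000) / (-5) = 1.4000
Iteration 2:
  x = (9 - (4)·-1.7500 - (-1)·1.4000) / (7) = 2.4857
  y = (-7 - (-1)·1.2857 - (2)·1.4000) / (4) = -2.1286
  z = (-7 - (2)·1.2857 - (-1)·-1.7500) / (-5) = 2.2643
Iteration 3:
  x = (9 - (4)·-2.1286 - (-1)·2.2643) / (7) = 2.8255
  y = (-7 - (-1)·2.4857 - (2)·2.2643) / (4) = -2.2607
  z = (-7 - (2)·2.4857 - (-1)·-2.1286) / (-5) = 2.8200

-2.2607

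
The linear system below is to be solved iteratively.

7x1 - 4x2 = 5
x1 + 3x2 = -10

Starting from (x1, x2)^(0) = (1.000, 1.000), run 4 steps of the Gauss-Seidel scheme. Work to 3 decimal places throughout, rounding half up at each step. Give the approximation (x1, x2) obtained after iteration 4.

(-1.016, -2.995)

Iteration 1:
  x1 = (5 - (-4)·1.000) / (7) = 1.286
  x2 = (-10 - (1)·1.286) / (3) = -3.762
Iteration 2:
  x1 = (5 - (-4)·-3.762) / (7) = -1.435
  x2 = (-10 - (1)·-1.435) / (3) = -2.855
Iteration 3:
  x1 = (5 - (-4)·-2.855) / (7) = -0.917
  x2 = (-10 - (1)·-0.917) / (3) = -3.028
Iteration 4:
  x1 = (5 - (-4)·-3.028) / (7) = -1.016
  x2 = (-10 - (1)·-1.016) / (3) = -2.995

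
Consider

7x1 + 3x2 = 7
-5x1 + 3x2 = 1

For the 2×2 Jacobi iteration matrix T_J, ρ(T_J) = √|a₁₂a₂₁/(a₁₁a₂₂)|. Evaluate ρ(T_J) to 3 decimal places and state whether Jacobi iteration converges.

a₁₂a₂₁/(a₁₁a₂₂) = (3)·(-5) / ((7)·(3)) = -0.714286
ρ = √|-0.714286| = √0.714286 = 0.845
ρ < 1, so Jacobi converges

0.845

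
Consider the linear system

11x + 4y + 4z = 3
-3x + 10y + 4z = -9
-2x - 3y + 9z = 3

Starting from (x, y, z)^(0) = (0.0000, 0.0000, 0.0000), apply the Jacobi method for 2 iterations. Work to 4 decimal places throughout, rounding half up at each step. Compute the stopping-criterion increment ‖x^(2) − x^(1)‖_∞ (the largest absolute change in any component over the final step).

Iteration 1:
  x = (3 - (4)·0.0000 - (4)·0.0000) / (11) = 0.2727
  y = (-9 - (-3)·0.0000 - (4)·0.0000) / (10) = -0.9000
  z = (3 - (-2)·0.0000 - (-3)·0.0000) / (9) = 0.3333
Iteration 2:
  x = (3 - (4)·-0.9000 - (4)·0.3333) / (11) = 0.4788
  y = (-9 - (-3)·0.2727 - (4)·0.3333) / (10) = -0.9515
  z = (3 - (-2)·0.2727 - (-3)·-0.9000) / (9) = 0.0939
Change: (0.2061, -0.0515, -0.2394) → max |·| = 0.2394

0.2394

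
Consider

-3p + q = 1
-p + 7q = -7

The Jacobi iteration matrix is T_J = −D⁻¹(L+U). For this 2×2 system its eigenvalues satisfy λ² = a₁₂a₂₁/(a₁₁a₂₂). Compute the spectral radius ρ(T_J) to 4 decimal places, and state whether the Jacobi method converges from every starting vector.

0.2182

a₁₂a₂₁/(a₁₁a₂₂) = (1)·(-1) / ((-3)·(7)) = 0.047619
ρ = √|0.047619| = √0.047619 = 0.2182
ρ < 1, so Jacobi converges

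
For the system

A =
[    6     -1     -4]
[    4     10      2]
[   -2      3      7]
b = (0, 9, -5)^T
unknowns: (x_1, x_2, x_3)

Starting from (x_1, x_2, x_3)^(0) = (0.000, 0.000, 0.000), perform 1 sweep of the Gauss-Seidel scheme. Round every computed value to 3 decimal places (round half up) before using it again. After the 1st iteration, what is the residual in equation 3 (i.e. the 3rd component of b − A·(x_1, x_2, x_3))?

Iteration 1:
  x_1 = (0 - (-1)·0.000 - (-4)·0.000) / (6) = 0.000
  x_2 = (9 - (4)·0.000 - (2)·0.000) / (10) = 0.900
  x_3 = (-5 - (-2)·0.000 - (3)·0.900) / (7) = -1.100
Residual b − A·x = (-3.500, 2.200, 0.000)

0.000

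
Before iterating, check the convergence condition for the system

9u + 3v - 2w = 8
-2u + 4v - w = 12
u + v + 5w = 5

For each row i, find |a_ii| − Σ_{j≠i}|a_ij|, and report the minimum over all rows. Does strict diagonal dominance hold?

row 1: |9| − (3+2) = 4
row 2: |4| − (2+1) = 1
row 3: |5| − (1+1) = 3
minimum over rows = 1 → strictly diagonally dominant (convergence guaranteed)

1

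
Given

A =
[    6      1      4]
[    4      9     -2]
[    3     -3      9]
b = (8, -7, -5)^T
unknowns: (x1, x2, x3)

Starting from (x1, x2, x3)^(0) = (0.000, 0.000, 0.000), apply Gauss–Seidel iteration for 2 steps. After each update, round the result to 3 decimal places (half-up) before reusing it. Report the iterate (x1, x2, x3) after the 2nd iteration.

(2.533, -2.227, -2.142)

Iteration 1:
  x1 = (8 - (1)·0.000 - (4)·0.000) / (6) = 1.333
  x2 = (-7 - (4)·1.333 - (-2)·0.000) / (9) = -1.370
  x3 = (-5 - (3)·1.333 - (-3)·-1.370) / (9) = -1.457
Iteration 2:
  x1 = (8 - (1)·-1.370 - (4)·-1.457) / (6) = 2.533
  x2 = (-7 - (4)·2.533 - (-2)·-1.457) / (9) = -2.227
  x3 = (-5 - (3)·2.533 - (-3)·-2.227) / (9) = -2.142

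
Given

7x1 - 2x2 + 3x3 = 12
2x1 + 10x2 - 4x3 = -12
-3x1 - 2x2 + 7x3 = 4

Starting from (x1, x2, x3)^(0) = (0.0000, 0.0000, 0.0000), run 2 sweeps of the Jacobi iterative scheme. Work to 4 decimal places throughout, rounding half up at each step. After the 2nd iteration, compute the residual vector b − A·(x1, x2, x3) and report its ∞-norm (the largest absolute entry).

2.7432

Iteration 1:
  x1 = (12 - (-2)·0.0000 - (3)·0.0000) / (7) = 1.7143
  x2 = (-12 - (2)·0.0000 - (-4)·0.0000) / (10) = -1.2000
  x3 = (4 - (-3)·0.0000 - (-2)·0.0000) / (7) = 0.5714
Iteration 2:
  x1 = (12 - (-2)·-1.2000 - (3)·0.5714) / (7) = 1.1265
  x2 = (-12 - (2)·1.7143 - (-4)·0.5714) / (10) = -1.3143
  x3 = (4 - (-3)·1.7143 - (-2)·-1.2000) / (7) = 0.9633
Residual b − A·x = (-1.4040, 2.7432, -1.9922); ∞-norm = 2.7432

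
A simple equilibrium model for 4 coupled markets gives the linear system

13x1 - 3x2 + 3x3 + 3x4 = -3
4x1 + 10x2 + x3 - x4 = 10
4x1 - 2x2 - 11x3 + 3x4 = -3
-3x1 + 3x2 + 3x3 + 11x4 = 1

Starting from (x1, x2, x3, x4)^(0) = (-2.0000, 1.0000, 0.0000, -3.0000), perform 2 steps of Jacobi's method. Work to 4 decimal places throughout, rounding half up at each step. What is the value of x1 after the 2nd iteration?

0.6189

Iteration 1:
  x1 = (-3 - (-3)·1.0000 - (3)·0.0000 - (3)·-3.0000) / (13) = 0.6923
  x2 = (10 - (4)·-2.0000 - (1)·0.0000 - (-1)·-3.0000) / (10) = 1.5000
  x3 = (-3 - (4)·-2.0000 - (-2)·1.0000 - (3)·-3.0000) / (-11) = -1.4545
  x4 = (1 - (-3)·-2.0000 - (3)·1.0000 - (3)·0.0000) / (11) = -0.7273
Iteration 2:
  x1 = (-3 - (-3)·1.5000 - (3)·-1.4545 - (3)·-0.7273) / (13) = 0.6189
  x2 = (10 - (4)·0.6923 - (1)·-1.4545 - (-1)·-0.7273) / (10) = 0.7958
  x3 = (-3 - (4)·0.6923 - (-2)·1.5000 - (3)·-0.7273) / (-11) = 0.0534
  x4 = (1 - (-3)·0.6923 - (3)·1.5000 - (3)·-1.4545) / (11) = 0.2673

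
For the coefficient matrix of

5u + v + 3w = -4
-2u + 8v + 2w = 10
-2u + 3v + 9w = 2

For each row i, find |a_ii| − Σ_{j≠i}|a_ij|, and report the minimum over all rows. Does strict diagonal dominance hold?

1

row 1: |5| − (1+3) = 1
row 2: |8| − (2+2) = 4
row 3: |9| − (2+3) = 4
minimum over rows = 1 → strictly diagonally dominant (convergence guaranteed)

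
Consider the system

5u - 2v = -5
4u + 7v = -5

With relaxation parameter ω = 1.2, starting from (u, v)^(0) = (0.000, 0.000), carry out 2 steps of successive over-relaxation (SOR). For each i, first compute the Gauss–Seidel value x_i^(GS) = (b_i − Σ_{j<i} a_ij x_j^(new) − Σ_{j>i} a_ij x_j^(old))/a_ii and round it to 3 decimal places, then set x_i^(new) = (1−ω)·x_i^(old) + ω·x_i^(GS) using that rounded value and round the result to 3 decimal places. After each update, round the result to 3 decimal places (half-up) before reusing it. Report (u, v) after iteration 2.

(-0.977, -0.180)

Iteration 1:
  u: GS value = (-5 - (-2)·0.000) / (5) = -1.000;  u ← (1−ω)·0.000 + ω·-1.000 = -1.200
  v: GS value = (-5 - (4)·-1.200) / (7) = -0.029;  v ← (1−ω)·0.000 + ω·-0.029 = -0.035
Iteration 2:
  u: GS value = (-5 - (-2)·-0.035) / (5) = -1.014;  u ← (1−ω)·-1.200 + ω·-1.014 = -0.977
  v: GS value = (-5 - (4)·-0.977) / (7) = -0.156;  v ← (1−ω)·-0.035 + ω·-0.156 = -0.180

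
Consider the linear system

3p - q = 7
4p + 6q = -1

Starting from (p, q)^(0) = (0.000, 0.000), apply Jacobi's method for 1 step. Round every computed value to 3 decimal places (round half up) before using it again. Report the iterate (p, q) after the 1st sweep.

Iteration 1:
  p = (7 - (-1)·0.000) / (3) = 2.333
  q = (-1 - (4)·0.000) / (6) = -0.167

(2.333, -0.167)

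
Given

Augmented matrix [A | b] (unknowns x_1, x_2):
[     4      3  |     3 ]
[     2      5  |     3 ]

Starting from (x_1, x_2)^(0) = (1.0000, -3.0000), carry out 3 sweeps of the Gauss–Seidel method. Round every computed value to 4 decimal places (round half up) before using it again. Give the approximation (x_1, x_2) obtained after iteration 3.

Iteration 1:
  x_1 = (3 - (3)·-3.0000) / (4) = 3.0000
  x_2 = (3 - (2)·3.0000) / (5) = -0.6000
Iteration 2:
  x_1 = (3 - (3)·-0.6000) / (4) = 1.2000
  x_2 = (3 - (2)·1.2000) / (5) = 0.1200
Iteration 3:
  x_1 = (3 - (3)·0.1200) / (4) = 0.6600
  x_2 = (3 - (2)·0.6600) / (5) = 0.3360

(0.6600, 0.3360)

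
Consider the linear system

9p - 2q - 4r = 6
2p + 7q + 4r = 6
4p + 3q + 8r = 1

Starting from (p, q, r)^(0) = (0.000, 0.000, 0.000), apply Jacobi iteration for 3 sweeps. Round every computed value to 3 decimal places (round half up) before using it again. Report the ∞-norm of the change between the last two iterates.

Iteration 1:
  p = (6 - (-2)·0.000 - (-4)·0.000) / (9) = 0.667
  q = (6 - (2)·0.000 - (4)·0.000) / (7) = 0.857
  r = (1 - (4)·0.000 - (3)·0.000) / (8) = 0.125
Iteration 2:
  p = (6 - (-2)·0.857 - (-4)·0.125) / (9) = 0.913
  q = (6 - (2)·0.667 - (4)·0.125) / (7) = 0.595
  r = (1 - (4)·0.667 - (3)·0.857) / (8) = -0.530
Iteration 3:
  p = (6 - (-2)·0.595 - (-4)·-0.530) / (9) = 0.563
  q = (6 - (2)·0.913 - (4)·-0.530) / (7) = 0.899
  r = (1 - (4)·0.913 - (3)·0.595) / (8) = -0.555
Change: (-0.350, 0.304, -0.025) → max |·| = 0.350

0.350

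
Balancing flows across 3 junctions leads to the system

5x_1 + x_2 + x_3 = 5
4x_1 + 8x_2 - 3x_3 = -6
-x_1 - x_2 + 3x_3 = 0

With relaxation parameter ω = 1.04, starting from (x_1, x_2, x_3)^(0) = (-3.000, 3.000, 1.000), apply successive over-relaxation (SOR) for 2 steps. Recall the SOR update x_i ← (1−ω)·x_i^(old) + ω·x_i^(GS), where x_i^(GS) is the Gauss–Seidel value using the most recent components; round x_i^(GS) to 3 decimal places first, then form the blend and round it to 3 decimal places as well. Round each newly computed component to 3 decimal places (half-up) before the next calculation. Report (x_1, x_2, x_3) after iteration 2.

(1.203, -1.442, -0.077)

Iteration 1:
  x_1: GS value = (5 - (1)·3.000 - (1)·1.000) / (5) = 0.200;  x_1 ← (1−ω)·-3.000 + ω·0.200 = 0.328
  x_2: GS value = (-6 - (4)·0.328 - (-3)·1.000) / (8) = -0.539;  x_2 ← (1−ω)·3.000 + ω·-0.539 = -0.681
  x_3: GS value = (0 - (-1)·0.328 - (-1)·-0.681) / (3) = -0.118;  x_3 ← (1−ω)·1.000 + ω·-0.118 = -0.163
Iteration 2:
  x_1: GS value = (5 - (1)·-0.681 - (1)·-0.163) / (5) = 1.169;  x_1 ← (1−ω)·0.328 + ω·1.169 = 1.203
  x_2: GS value = (-6 - (4)·1.203 - (-3)·-0.163) / (8) = -1.413;  x_2 ← (1−ω)·-0.681 + ω·-1.413 = -1.442
  x_3: GS value = (0 - (-1)·1.203 - (-1)·-1.442) / (3) = -0.080;  x_3 ← (1−ω)·-0.163 + ω·-0.080 = -0.077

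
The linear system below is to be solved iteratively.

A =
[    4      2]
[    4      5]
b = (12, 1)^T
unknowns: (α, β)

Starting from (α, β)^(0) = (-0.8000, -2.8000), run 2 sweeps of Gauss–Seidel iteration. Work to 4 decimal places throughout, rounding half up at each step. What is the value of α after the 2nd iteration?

4.6600

Iteration 1:
  α = (12 - (2)·-2.8000) / (4) = 4.4000
  β = (1 - (4)·4.4000) / (5) = -3.3200
Iteration 2:
  α = (12 - (2)·-3.3200) / (4) = 4.6600
  β = (1 - (4)·4.6600) / (5) = -3.5280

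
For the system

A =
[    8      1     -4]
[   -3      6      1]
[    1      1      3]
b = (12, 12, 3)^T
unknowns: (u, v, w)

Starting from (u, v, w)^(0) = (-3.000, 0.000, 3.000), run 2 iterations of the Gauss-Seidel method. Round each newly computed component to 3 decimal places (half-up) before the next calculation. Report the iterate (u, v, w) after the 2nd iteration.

Iteration 1:
  u = (12 - (1)·0.000 - (-4)·3.000) / (8) = 3.000
  v = (12 - (-3)·3.000 - (1)·3.000) / (6) = 3.000
  w = (3 - (1)·3.000 - (1)·3.000) / (3) = -1.000
Iteration 2:
  u = (12 - (1)·3.000 - (-4)·-1.000) / (8) = 0.625
  v = (12 - (-3)·0.625 - (1)·-1.000) / (6) = 2.479
  w = (3 - (1)·0.625 - (1)·2.479) / (3) = -0.035

(0.625, 2.479, -0.035)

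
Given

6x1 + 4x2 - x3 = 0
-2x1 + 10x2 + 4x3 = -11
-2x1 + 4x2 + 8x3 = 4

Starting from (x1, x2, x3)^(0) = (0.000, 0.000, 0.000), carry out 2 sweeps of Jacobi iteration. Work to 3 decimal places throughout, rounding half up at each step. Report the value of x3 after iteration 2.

Iteration 1:
  x1 = (0 - (4)·0.000 - (-1)·0.000) / (6) = 0.000
  x2 = (-11 - (-2)·0.000 - (4)·0.000) / (10) = -1.100
  x3 = (4 - (-2)·0.000 - (4)·0.000) / (8) = 0.500
Iteration 2:
  x1 = (0 - (4)·-1.100 - (-1)·0.500) / (6) = 0.817
  x2 = (-11 - (-2)·0.000 - (4)·0.500) / (10) = -1.300
  x3 = (4 - (-2)·0.000 - (4)·-1.100) / (8) = 1.050

1.050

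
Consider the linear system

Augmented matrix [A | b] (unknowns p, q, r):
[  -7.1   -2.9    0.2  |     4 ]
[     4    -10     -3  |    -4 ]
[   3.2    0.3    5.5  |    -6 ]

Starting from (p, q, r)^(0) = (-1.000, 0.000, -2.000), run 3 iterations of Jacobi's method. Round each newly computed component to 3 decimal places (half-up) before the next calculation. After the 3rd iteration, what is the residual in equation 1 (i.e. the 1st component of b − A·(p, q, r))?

-0.038

Iteration 1:
  p = (4 - (-2.9)·0.000 - (0.2)·-2.000) / (-7.1) = -0.620
  q = (-4 - (4)·-1.000 - (-3)·-2.000) / (-10) = 0.600
  r = (-6 - (3.2)·-1.000 - (0.3)·0.000) / (5.5) = -0.509
Iteration 2:
  p = (4 - (-2.9)·0.600 - (0.2)·-0.509) / (-7.1) = -0.823
  q = (-4 - (4)·-0.620 - (-3)·-0.509) / (-10) = 0.305
  r = (-6 - (3.2)·-0.620 - (0.3)·0.600) / (5.5) = -0.763
Iteration 3:
  p = (4 - (-2.9)·0.305 - (0.2)·-0.763) / (-7.1) = -0.709
  q = (-4 - (4)·-0.823 - (-3)·-0.763) / (-10) = 0.300
  r = (-6 - (3.2)·-0.823 - (0.3)·0.305) / (5.5) = -0.629
Residual b − A·x = (-0.038, -0.051, -0.362)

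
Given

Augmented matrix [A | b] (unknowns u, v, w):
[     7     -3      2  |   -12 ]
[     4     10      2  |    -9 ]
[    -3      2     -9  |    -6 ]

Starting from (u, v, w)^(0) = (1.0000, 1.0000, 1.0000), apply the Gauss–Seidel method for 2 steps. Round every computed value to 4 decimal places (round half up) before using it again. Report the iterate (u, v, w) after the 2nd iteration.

(-2.2265, -0.2265, 1.3585)

Iteration 1:
  u = (-12 - (-3)·1.0000 - (2)·1.0000) / (7) = -1.5714
  v = (-9 - (4)·-1.5714 - (2)·1.0000) / (10) = -0.4714
  w = (-6 - (-3)·-1.5714 - (2)·-0.4714) / (-9) = 1.0857
Iteration 2:
  u = (-12 - (-3)·-0.4714 - (2)·1.0857) / (7) = -2.2265
  v = (-9 - (4)·-2.2265 - (2)·1.0857) / (10) = -0.2265
  w = (-6 - (-3)·-2.2265 - (2)·-0.2265) / (-9) = 1.3585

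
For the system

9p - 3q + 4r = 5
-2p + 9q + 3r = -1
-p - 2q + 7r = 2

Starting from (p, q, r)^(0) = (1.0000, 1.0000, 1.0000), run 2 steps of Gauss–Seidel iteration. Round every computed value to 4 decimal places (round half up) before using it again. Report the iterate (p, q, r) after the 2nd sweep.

(0.3290, -0.1215, 0.2980)

Iteration 1:
  p = (5 - (-3)·1.0000 - (4)·1.0000) / (9) = 0.4444
  q = (-1 - (-2)·0.4444 - (3)·1.0000) / (9) = -0.3457
  r = (2 - (-1)·0.4444 - (-2)·-0.3457) / (7) = 0.2504
Iteration 2:
  p = (5 - (-3)·-0.3457 - (4)·0.2504) / (9) = 0.3290
  q = (-1 - (-2)·0.3290 - (3)·0.2504) / (9) = -0.1215
  r = (2 - (-1)·0.3290 - (-2)·-0.1215) / (7) = 0.2980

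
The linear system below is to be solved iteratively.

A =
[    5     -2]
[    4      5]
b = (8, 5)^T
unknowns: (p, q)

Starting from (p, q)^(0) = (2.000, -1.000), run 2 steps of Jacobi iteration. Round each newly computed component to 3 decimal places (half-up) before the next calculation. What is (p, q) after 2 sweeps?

Iteration 1:
  p = (8 - (-2)·-1.000) / (5) = 1.200
  q = (5 - (4)·2.000) / (5) = -0.600
Iteration 2:
  p = (8 - (-2)·-0.600) / (5) = 1.360
  q = (5 - (4)·1.200) / (5) = 0.040

(1.360, 0.040)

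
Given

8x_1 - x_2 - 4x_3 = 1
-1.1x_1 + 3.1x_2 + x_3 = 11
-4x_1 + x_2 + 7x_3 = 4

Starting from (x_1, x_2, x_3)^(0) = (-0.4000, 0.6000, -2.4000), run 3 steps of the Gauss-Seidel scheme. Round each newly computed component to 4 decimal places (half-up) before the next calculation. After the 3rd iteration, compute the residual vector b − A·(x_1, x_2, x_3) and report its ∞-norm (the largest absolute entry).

0.8081

Iteration 1:
  x_1 = (1 - (-1)·0.6000 - (-4)·-2.4000) / (8) = -1.0000
  x_2 = (11 - (-1.1)·-1.0000 - (1)·-2.4000) / (3.1) = 3.9677
  x_3 = (4 - (-4)·-1.0000 - (1)·3.9677) / (7) = -0.5668
Iteration 2:
  x_1 = (1 - (-1)·3.9677 - (-4)·-0.5668) / (8) = 0.3376
  x_2 = (11 - (-1.1)·0.3376 - (1)·-0.5668) / (3.1) = 3.8510
  x_3 = (4 - (-4)·0.3376 - (1)·3.8510) / (7) = 0.2142
Iteration 3:
  x_1 = (1 - (-1)·3.8510 - (-4)·0.2142) / (8) = 0.7135
  x_2 = (11 - (-1.1)·0.7135 - (1)·0.2142) / (3.1) = 3.7325
  x_3 = (4 - (-4)·0.7135 - (1)·3.7325) / (7) = 0.4459
Residual b − A·x = (0.8081, -0.2318, 0.0002); ∞-norm = 0.8081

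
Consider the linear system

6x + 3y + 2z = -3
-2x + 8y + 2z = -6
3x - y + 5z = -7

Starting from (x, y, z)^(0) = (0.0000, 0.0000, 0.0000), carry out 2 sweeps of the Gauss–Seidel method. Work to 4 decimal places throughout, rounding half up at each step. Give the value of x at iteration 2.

Iteration 1:
  x = (-3 - (3)·0.0000 - (2)·0.0000) / (6) = -0.5000
  y = (-6 - (-2)·-0.5000 - (2)·0.0000) / (8) = -0.8750
  z = (-7 - (3)·-0.5000 - (-1)·-0.8750) / (5) = -1.2750
Iteration 2:
  x = (-3 - (3)·-0.8750 - (2)·-1.2750) / (6) = 0.3625
  y = (-6 - (-2)·0.3625 - (2)·-1.2750) / (8) = -0.3406
  z = (-7 - (3)·0.3625 - (-1)·-0.3406) / (5) = -1.6856

0.3625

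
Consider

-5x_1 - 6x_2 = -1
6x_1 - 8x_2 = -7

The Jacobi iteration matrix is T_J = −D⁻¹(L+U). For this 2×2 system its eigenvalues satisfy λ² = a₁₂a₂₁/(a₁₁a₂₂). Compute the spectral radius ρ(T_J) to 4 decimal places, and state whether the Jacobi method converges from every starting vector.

0.9487

a₁₂a₂₁/(a₁₁a₂₂) = (-6)·(6) / ((-5)·(-8)) = -0.900000
ρ = √|-0.900000| = √0.900000 = 0.9487
ρ < 1, so Jacobi converges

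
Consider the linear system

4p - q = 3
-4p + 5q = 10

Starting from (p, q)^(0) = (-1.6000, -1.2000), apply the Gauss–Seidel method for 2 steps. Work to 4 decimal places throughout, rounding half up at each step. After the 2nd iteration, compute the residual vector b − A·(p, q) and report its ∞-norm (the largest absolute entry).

Iteration 1:
  p = (3 - (-1)·-1.2000) / (4) = 0.4500
  q = (10 - (-4)·0.4500) / (5) = 2.3600
Iteration 2:
  p = (3 - (-1)·2.3600) / (4) = 1.3400
  q = (10 - (-4)·1.3400) / (5) = 3.0720
Residual b − A·x = (0.7120, 0.0000); ∞-norm = 0.7120

0.7120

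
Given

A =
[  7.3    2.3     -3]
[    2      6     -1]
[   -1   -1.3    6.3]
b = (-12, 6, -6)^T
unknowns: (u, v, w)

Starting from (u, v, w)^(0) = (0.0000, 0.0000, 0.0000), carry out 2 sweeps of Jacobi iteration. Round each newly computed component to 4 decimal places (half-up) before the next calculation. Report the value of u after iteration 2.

Iteration 1:
  u = (-12 - (2.3)·0.0000 - (-3)·0.0000) / (7.3) = -1.6438
  v = (6 - (2)·0.0000 - (-1)·0.0000) / (6) = 1.0000
  w = (-6 - (-1)·0.0000 - (-1.3)·0.0000) / (6.3) = -0.9524
Iteration 2:
  u = (-12 - (2.3)·1.0000 - (-3)·-0.9524) / (7.3) = -2.3503
  v = (6 - (2)·-1.6438 - (-1)·-0.9524) / (6) = 1.3892
  w = (-6 - (-1)·-1.6438 - (-1.3)·1.0000) / (6.3) = -1.0070

-2.3503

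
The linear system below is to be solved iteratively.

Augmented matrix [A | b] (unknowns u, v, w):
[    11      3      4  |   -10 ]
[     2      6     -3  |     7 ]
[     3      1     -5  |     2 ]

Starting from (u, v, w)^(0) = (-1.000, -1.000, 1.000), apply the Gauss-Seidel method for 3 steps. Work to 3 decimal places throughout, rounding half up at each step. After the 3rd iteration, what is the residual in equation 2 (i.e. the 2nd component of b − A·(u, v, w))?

Iteration 1:
  u = (-10 - (3)·-1.000 - (4)·1.000) / (11) = -1.000
  v = (7 - (2)·-1.000 - (-3)·1.000) / (6) = 2.000
  w = (2 - (3)·-1.000 - (1)·2.000) / (-5) = -0.600
Iteration 2:
  u = (-10 - (3)·2.000 - (4)·-0.600) / (11) = -1.236
  v = (7 - (2)·-1.236 - (-3)·-0.600) / (6) = 1.279
  w = (2 - (3)·-1.236 - (1)·1.279) / (-5) = -0.886
Iteration 3:
  u = (-10 - (3)·1.279 - (4)·-0.886) / (11) = -0.936
  v = (7 - (2)·-0.936 - (-3)·-0.886) / (6) = 1.036
  w = (2 - (3)·-0.936 - (1)·1.036) / (-5) = -0.754
Residual b − A·x = (0.204, 0.394, 0.002)

0.394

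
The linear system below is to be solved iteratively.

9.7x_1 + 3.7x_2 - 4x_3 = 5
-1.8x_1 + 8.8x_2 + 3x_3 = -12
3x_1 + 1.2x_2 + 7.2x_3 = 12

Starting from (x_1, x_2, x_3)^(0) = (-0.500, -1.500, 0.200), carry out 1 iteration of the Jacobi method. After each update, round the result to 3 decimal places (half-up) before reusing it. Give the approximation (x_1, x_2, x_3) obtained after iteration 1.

Iteration 1:
  x_1 = (5 - (3.7)·-1.500 - (-4)·0.200) / (9.7) = 1.170
  x_2 = (-12 - (-1.8)·-0.500 - (3)·0.200) / (8.8) = -1.534
  x_3 = (12 - (3)·-0.500 - (1.2)·-1.500) / (7.2) = 2.125

(1.170, -1.534, 2.125)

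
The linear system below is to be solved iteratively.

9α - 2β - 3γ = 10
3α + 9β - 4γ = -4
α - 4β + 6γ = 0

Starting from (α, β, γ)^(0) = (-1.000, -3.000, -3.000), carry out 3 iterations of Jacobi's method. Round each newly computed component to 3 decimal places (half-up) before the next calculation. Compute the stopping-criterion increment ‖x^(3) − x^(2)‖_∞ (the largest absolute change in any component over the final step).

0.403

Iteration 1:
  α = (10 - (-2)·-3.000 - (-3)·-3.000) / (9) = -0.556
  β = (-4 - (3)·-1.000 - (-4)·-3.000) / (9) = -1.444
  γ = (0 - (1)·-1.000 - (-4)·-3.000) / (6) = -1.833
Iteration 2:
  α = (10 - (-2)·-1.444 - (-3)·-1.833) / (9) = 0.179
  β = (-4 - (3)·-0.556 - (-4)·-1.833) / (9) = -1.074
  γ = (0 - (1)·-0.556 - (-4)·-1.444) / (6) = -0.870
Iteration 3:
  α = (10 - (-2)·-1.074 - (-3)·-0.870) / (9) = 0.582
  β = (-4 - (3)·0.179 - (-4)·-0.870) / (9) = -0.891
  γ = (0 - (1)·0.179 - (-4)·-1.074) / (6) = -0.746
Change: (0.403, 0.183, 0.124) → max |·| = 0.403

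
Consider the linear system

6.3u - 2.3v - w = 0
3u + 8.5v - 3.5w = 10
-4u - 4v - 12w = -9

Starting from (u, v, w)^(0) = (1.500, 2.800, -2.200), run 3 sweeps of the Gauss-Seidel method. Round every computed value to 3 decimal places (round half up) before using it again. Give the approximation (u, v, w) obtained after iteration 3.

(0.537, 1.097, 0.205)

Iteration 1:
  u = (0 - (-2.3)·2.800 - (-1)·-2.200) / (6.3) = 0.673
  v = (10 - (3)·0.673 - (-3.5)·-2.200) / (8.5) = 0.033
  w = (-9 - (-4)·0.673 - (-4)·0.033) / (-12) = 0.515
Iteration 2:
  u = (0 - (-2.3)·0.033 - (-1)·0.515) / (6.3) = 0.094
  v = (10 - (3)·0.094 - (-3.5)·0.515) / (8.5) = 1.355
  w = (-9 - (-4)·0.094 - (-4)·1.355) / (-12) = 0.267
Iteration 3:
  u = (0 - (-2.3)·1.355 - (-1)·0.267) / (6.3) = 0.537
  v = (10 - (3)·0.537 - (-3.5)·0.267) / (8.5) = 1.097
  w = (-9 - (-4)·0.537 - (-4)·1.097) / (-12) = 0.205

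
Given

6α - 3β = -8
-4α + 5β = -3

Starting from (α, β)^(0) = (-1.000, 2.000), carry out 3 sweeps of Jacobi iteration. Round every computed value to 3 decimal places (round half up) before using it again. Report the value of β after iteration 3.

Iteration 1:
  α = (-8 - (-3)·2.000) / (6) = -0.333
  β = (-3 - (-4)·-1.000) / (5) = -1.400
Iteration 2:
  α = (-8 - (-3)·-1.400) / (6) = -2.033
  β = (-3 - (-4)·-0.333) / (5) = -0.866
Iteration 3:
  α = (-8 - (-3)·-0.866) / (6) = -1.766
  β = (-3 - (-4)·-2.033) / (5) = -2.226

-2.226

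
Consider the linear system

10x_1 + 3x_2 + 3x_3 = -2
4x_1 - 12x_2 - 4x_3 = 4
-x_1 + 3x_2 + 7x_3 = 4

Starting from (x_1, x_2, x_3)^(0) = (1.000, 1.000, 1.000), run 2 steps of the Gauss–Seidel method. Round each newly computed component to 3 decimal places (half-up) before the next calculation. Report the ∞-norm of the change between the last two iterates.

0.623

Iteration 1:
  x_1 = (-2 - (3)·1.000 - (3)·1.000) / (10) = -0.800
  x_2 = (4 - (4)·-0.800 - (-4)·1.000) / (-12) = -0.933
  x_3 = (4 - (-1)·-0.800 - (3)·-0.933) / (7) = 0.857
Iteration 2:
  x_1 = (-2 - (3)·-0.933 - (3)·0.857) / (10) = -0.177
  x_2 = (4 - (4)·-0.177 - (-4)·0.857) / (-12) = -0.678
  x_3 = (4 - (-1)·-0.177 - (3)·-0.678) / (7) = 0.837
Change: (0.623, 0.255, -0.020) → max |·| = 0.623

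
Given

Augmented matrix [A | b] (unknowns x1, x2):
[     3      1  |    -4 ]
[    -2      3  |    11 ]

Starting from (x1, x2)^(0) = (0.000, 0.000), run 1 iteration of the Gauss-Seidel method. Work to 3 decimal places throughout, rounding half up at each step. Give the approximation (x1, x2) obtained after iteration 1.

Iteration 1:
  x1 = (-4 - (1)·0.000) / (3) = -1.333
  x2 = (11 - (-2)·-1.333) / (3) = 2.778

(-1.333, 2.778)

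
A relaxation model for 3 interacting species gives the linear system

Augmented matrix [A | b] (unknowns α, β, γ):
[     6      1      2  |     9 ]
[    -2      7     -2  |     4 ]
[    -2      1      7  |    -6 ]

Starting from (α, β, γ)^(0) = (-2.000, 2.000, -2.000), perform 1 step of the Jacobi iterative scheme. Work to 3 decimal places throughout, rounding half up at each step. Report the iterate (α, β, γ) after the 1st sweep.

Iteration 1:
  α = (9 - (1)·2.000 - (2)·-2.000) / (6) = 1.833
  β = (4 - (-2)·-2.000 - (-2)·-2.000) / (7) = -0.571
  γ = (-6 - (-2)·-2.000 - (1)·2.000) / (7) = -1.714

(1.833, -0.571, -1.714)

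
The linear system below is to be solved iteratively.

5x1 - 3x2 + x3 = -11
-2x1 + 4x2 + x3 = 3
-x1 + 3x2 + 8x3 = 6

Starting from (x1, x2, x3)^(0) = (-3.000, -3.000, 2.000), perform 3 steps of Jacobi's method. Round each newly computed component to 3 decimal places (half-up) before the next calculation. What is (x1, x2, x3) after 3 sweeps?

Iteration 1:
  x1 = (-11 - (-3)·-3.000 - (1)·2.000) / (5) = -4.400
  x2 = (3 - (-2)·-3.000 - (1)·2.000) / (4) = -1.250
  x3 = (6 - (-1)·-3.000 - (3)·-3.000) / (8) = 1.500
Iteration 2:
  x1 = (-11 - (-3)·-1.250 - (1)·1.500) / (5) = -3.250
  x2 = (3 - (-2)·-4.400 - (1)·1.500) / (4) = -1.825
  x3 = (6 - (-1)·-4.400 - (3)·-1.250) / (8) = 0.669
Iteration 3:
  x1 = (-11 - (-3)·-1.825 - (1)·0.669) / (5) = -3.429
  x2 = (3 - (-2)·-3.250 - (1)·0.669) / (4) = -1.042
  x3 = (6 - (-1)·-3.250 - (3)·-1.825) / (8) = 1.028

(-3.429, -1.042, 1.028)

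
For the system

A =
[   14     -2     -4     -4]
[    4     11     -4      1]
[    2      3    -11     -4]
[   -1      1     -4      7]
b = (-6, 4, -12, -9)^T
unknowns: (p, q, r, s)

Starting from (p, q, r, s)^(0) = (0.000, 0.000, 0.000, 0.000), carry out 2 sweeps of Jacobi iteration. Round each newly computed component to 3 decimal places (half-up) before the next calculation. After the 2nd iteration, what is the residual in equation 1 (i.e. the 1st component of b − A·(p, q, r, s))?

Iteration 1:
  p = (-6 - (-2)·0.000 - (-4)·0.000 - (-4)·0.000) / (14) = -0.429
  q = (4 - (4)·0.000 - (-4)·0.000 - (1)·0.000) / (11) = 0.364
  r = (-12 - (2)·0.000 - (3)·0.000 - (-4)·0.000) / (-11) = 1.091
  s = (-9 - (-1)·0.000 - (1)·0.000 - (-4)·0.000) / (7) = -1.286
Iteration 2:
  p = (-6 - (-2)·0.364 - (-4)·1.091 - (-4)·-1.286) / (14) = -0.432
  q = (4 - (4)·-0.429 - (-4)·1.091 - (1)·-1.286) / (11) = 1.033
  r = (-12 - (2)·-0.429 - (3)·0.364 - (-4)·-1.286) / (-11) = 1.580
  s = (-9 - (-1)·-0.429 - (1)·0.364 - (-4)·1.091) / (7) = -0.776
Residual b − A·x = (5.330, 1.461, 0.041, 1.287)

5.330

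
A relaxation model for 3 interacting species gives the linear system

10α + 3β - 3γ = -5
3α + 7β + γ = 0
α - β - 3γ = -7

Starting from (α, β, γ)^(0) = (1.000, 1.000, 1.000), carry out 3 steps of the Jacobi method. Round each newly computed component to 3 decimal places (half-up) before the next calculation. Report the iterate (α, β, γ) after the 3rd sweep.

Iteration 1:
  α = (-5 - (3)·1.000 - (-3)·1.000) / (10) = -0.500
  β = (0 - (3)·1.000 - (1)·1.000) / (7) = -0.571
  γ = (-7 - (1)·1.000 - (-1)·1.000) / (-3) = 2.333
Iteration 2:
  α = (-5 - (3)·-0.571 - (-3)·2.333) / (10) = 0.371
  β = (0 - (3)·-0.500 - (1)·2.333) / (7) = -0.119
  γ = (-7 - (1)·-0.500 - (-1)·-0.571) / (-3) = 2.357
Iteration 3:
  α = (-5 - (3)·-0.119 - (-3)·2.357) / (10) = 0.243
  β = (0 - (3)·0.371 - (1)·2.357) / (7) = -0.496
  γ = (-7 - (1)·0.371 - (-1)·-0.119) / (-3) = 2.497

(0.243, -0.496, 2.497)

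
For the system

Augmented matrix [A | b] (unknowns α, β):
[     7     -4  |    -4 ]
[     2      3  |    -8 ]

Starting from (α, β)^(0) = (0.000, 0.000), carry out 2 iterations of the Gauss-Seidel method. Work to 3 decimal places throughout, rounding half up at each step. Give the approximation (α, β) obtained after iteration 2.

Iteration 1:
  α = (-4 - (-4)·0.000) / (7) = -0.571
  β = (-8 - (2)·-0.571) / (3) = -2.286
Iteration 2:
  α = (-4 - (-4)·-2.286) / (7) = -1.878
  β = (-8 - (2)·-1.878) / (3) = -1.415

(-1.878, -1.415)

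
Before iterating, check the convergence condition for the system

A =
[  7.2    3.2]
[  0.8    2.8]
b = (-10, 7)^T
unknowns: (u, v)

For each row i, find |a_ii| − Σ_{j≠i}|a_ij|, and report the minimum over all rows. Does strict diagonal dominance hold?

2

row 1: |7.2| − (3.2) = 4
row 2: |2.8| − (0.8) = 2
minimum over rows = 2 → strictly diagonally dominant (convergence guaranteed)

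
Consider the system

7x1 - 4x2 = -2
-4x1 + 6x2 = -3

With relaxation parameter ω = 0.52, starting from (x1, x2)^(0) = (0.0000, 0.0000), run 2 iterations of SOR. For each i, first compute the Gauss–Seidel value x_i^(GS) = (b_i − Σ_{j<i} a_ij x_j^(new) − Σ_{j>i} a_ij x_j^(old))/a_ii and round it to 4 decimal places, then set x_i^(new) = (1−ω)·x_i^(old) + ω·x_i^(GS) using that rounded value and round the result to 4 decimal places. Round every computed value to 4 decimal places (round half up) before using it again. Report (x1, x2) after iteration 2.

Iteration 1:
  x1: GS value = (-2 - (-4)·0.0000) / (7) = -0.2857;  x1 ← (1−ω)·0.0000 + ω·-0.2857 = -0.1486
  x2: GS value = (-3 - (-4)·-0.1486) / (6) = -0.5991;  x2 ← (1−ω)·0.0000 + ω·-0.5991 = -0.3115
Iteration 2:
  x1: GS value = (-2 - (-4)·-0.3115) / (7) = -0.4637;  x1 ← (1−ω)·-0.1486 + ω·-0.4637 = -0.3125
  x2: GS value = (-3 - (-4)·-0.3125) / (6) = -0.7083;  x2 ← (1−ω)·-0.3115 + ω·-0.7083 = -0.5178

(-0.3125, -0.5178)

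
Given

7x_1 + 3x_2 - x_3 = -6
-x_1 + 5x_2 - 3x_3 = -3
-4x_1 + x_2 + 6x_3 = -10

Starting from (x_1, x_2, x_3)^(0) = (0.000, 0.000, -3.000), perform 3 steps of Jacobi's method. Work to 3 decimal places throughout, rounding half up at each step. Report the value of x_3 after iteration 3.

-1.402

Iteration 1:
  x_1 = (-6 - (3)·0.000 - (-1)·-3.000) / (7) = -1.286
  x_2 = (-3 - (-1)·0.000 - (-3)·-3.000) / (5) = -2.400
  x_3 = (-10 - (-4)·0.000 - (1)·0.000) / (6) = -1.667
Iteration 2:
  x_1 = (-6 - (3)·-2.400 - (-1)·-1.667) / (7) = -0.067
  x_2 = (-3 - (-1)·-1.286 - (-3)·-1.667) / (5) = -1.857
  x_3 = (-10 - (-4)·-1.286 - (1)·-2.400) / (6) = -2.124
Iteration 3:
  x_1 = (-6 - (3)·-1.857 - (-1)·-2.124) / (7) = -0.365
  x_2 = (-3 - (-1)·-0.067 - (-3)·-2.124) / (5) = -1.888
  x_3 = (-10 - (-4)·-0.067 - (1)·-1.857) / (6) = -1.402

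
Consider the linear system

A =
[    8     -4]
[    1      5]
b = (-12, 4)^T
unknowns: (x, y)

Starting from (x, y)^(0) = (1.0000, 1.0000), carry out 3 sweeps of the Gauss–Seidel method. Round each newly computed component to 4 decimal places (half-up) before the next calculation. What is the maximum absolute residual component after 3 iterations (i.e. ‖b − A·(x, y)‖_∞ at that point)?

Iteration 1:
  x = (-12 - (-4)·1.0000) / (8) = -1.0000
  y = (4 - (1)·-1.0000) / (5) = 1.0000
Iteration 2:
  x = (-12 - (-4)·1.0000) / (8) = -1.0000
  y = (4 - (1)·-1.0000) / (5) = 1.0000
Iteration 3:
  x = (-12 - (-4)·1.0000) / (8) = -1.0000
  y = (4 - (1)·-1.0000) / (5) = 1.0000
Residual b − A·x = (0.0000, 0.0000); ∞-norm = 0.0000

0.0000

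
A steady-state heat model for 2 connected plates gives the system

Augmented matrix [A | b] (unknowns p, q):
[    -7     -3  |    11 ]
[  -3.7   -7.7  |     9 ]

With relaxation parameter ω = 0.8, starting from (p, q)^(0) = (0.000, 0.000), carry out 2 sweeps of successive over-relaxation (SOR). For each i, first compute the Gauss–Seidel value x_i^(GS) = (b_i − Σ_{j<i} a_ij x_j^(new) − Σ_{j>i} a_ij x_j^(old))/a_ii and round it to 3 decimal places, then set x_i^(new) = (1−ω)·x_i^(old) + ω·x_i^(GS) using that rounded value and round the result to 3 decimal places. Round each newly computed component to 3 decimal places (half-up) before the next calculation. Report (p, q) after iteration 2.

Iteration 1:
  p: GS value = (11 - (-3)·0.000) / (-7) = -1.571;  p ← (1−ω)·0.000 + ω·-1.571 = -1.257
  q: GS value = (9 - (-3.7)·-1.257) / (-7.7) = -0.565;  q ← (1−ω)·0.000 + ω·-0.565 = -0.452
Iteration 2:
  p: GS value = (11 - (-3)·-0.452) / (-7) = -1.378;  p ← (1−ω)·-1.257 + ω·-1.378 = -1.354
  q: GS value = (9 - (-3.7)·-1.354) / (-7.7) = -0.518;  q ← (1−ω)·-0.452 + ω·-0.518 = -0.505

(-1.354, -0.505)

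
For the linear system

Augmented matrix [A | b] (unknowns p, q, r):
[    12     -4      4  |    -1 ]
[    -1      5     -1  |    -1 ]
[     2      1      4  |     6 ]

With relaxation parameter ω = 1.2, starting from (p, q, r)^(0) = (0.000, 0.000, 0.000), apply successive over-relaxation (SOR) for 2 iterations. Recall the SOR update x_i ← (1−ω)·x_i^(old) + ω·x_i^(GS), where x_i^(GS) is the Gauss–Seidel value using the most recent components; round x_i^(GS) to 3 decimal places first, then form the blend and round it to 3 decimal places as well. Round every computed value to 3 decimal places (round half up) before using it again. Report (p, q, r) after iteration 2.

Iteration 1:
  p: GS value = (-1 - (-4)·0.000 - (4)·0.000) / (12) = -0.083;  p ← (1−ω)·0.000 + ω·-0.083 = -0.100
  q: GS value = (-1 - (-1)·-0.100 - (-1)·0.000) / (5) = -0.220;  q ← (1−ω)·0.000 + ω·-0.220 = -0.264
  r: GS value = (6 - (2)·-0.100 - (1)·-0.264) / (4) = 1.616;  r ← (1−ω)·0.000 + ω·1.616 = 1.939
Iteration 2:
  p: GS value = (-1 - (-4)·-0.264 - (4)·1.939) / (12) = -0.818;  p ← (1−ω)·-0.100 + ω·-0.818 = -0.962
  q: GS value = (-1 - (-1)·-0.962 - (-1)·1.939) / (5) = -0.005;  q ← (1−ω)·-0.264 + ω·-0.005 = 0.047
  r: GS value = (6 - (2)·-0.962 - (1)·0.047) / (4) = 1.969;  r ← (1−ω)·1.939 + ω·1.969 = 1.975

(-0.962, 0.047, 1.975)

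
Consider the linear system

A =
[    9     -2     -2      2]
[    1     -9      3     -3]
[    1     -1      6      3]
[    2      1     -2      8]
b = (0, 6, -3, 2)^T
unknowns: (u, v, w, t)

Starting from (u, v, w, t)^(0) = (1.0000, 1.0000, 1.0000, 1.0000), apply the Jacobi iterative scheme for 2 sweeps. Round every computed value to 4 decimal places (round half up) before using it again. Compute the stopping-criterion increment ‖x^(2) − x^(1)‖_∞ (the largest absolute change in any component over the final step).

0.5957

Iteration 1:
  u = (0 - (-2)·1.0000 - (-2)·1.0000 - (2)·1.0000) / (9) = 0.2222
  v = (6 - (1)·1.0000 - (3)·1.0000 - (-3)·1.0000) / (-9) = -0.5556
  w = (-3 - (1)·1.0000 - (-1)·1.0000 - (3)·1.0000) / (6) = -1.0000
  t = (2 - (2)·1.0000 - (1)·1.0000 - (-2)·1.0000) / (8) = 0.1250
Iteration 2:
  u = (0 - (-2)·-0.5556 - (-2)·-1.0000 - (2)·0.1250) / (9) = -0.3735
  v = (6 - (1)·0.2222 - (3)·-1.0000 - (-3)·0.1250) / (-9) = -1.0170
  w = (-3 - (1)·0.2222 - (-1)·-0.5556 - (3)·0.1250) / (6) = -0.6921
  t = (2 - (2)·0.2222 - (1)·-0.5556 - (-2)·-1.0000) / (8) = 0.0139
Change: (-0.5957, -0.4614, 0.3079, -0.1111) → max |·| = 0.5957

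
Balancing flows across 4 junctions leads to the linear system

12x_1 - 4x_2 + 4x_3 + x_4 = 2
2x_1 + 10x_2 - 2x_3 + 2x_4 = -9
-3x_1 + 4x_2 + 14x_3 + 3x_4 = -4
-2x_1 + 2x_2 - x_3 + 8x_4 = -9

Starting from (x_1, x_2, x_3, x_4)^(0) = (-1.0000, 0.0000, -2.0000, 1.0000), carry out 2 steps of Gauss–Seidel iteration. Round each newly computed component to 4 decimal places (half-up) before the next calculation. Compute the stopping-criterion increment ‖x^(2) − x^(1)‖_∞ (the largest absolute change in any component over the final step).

Iteration 1:
  x_1 = (2 - (-4)·0.0000 - (4)·-2.0000 - (1)·1.0000) / (12) = 0.7500
  x_2 = (-9 - (2)·0.7500 - (-2)·-2.0000 - (2)·1.0000) / (10) = -1.6500
  x_3 = (-4 - (-3)·0.7500 - (4)·-1.6500 - (3)·1.0000) / (14) = 0.1321
  x_4 = (-9 - (-2)·0.7500 - (2)·-1.6500 - (-1)·0.1321) / (8) = -0.5085
Iteration 2:
  x_1 = (2 - (-4)·-1.6500 - (4)·0.1321 - (1)·-0.5085) / (12) = -0.3850
  x_2 = (-9 - (2)·-0.3850 - (-2)·0.1321 - (2)·-0.5085) / (10) = -0.6949
  x_3 = (-4 - (-3)·-0.3850 - (4)·-0.6949 - (3)·-0.5085) / (14) = -0.0607
  x_4 = (-9 - (-2)·-0.3850 - (2)·-0.6949 - (-1)·-0.0607) / (8) = -1.0551
Change: (-1.1350, 0.9551, -0.1928, -0.5466) → max |·| = 1.1350

1.1350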